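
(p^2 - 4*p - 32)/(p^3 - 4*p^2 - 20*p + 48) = (p - 8)/(p^2 - 8*p + 12)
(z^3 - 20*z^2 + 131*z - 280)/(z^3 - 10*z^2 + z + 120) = (z - 7)/(z + 3)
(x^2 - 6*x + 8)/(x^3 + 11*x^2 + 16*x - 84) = (x - 4)/(x^2 + 13*x + 42)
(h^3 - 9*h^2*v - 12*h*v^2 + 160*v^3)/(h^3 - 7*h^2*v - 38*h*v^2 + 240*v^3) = (h + 4*v)/(h + 6*v)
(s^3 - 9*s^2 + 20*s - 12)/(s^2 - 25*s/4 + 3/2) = 4*(s^2 - 3*s + 2)/(4*s - 1)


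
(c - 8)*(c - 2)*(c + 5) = c^3 - 5*c^2 - 34*c + 80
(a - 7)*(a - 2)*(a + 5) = a^3 - 4*a^2 - 31*a + 70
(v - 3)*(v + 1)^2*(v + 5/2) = v^4 + 3*v^3/2 - 15*v^2/2 - 31*v/2 - 15/2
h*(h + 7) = h^2 + 7*h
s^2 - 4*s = s*(s - 4)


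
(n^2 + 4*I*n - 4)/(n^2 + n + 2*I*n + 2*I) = (n + 2*I)/(n + 1)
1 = 1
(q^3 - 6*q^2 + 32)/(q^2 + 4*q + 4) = (q^2 - 8*q + 16)/(q + 2)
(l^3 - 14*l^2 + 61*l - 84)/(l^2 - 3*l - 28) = (l^2 - 7*l + 12)/(l + 4)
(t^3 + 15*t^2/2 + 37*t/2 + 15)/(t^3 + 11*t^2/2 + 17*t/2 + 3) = (2*t + 5)/(2*t + 1)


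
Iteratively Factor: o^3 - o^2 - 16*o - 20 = (o + 2)*(o^2 - 3*o - 10) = (o - 5)*(o + 2)*(o + 2)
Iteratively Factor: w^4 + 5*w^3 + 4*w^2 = (w)*(w^3 + 5*w^2 + 4*w) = w*(w + 1)*(w^2 + 4*w) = w^2*(w + 1)*(w + 4)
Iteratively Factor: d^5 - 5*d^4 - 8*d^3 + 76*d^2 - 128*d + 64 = (d - 1)*(d^4 - 4*d^3 - 12*d^2 + 64*d - 64) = (d - 4)*(d - 1)*(d^3 - 12*d + 16) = (d - 4)*(d - 2)*(d - 1)*(d^2 + 2*d - 8) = (d - 4)*(d - 2)*(d - 1)*(d + 4)*(d - 2)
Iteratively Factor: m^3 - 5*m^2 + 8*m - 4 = (m - 2)*(m^2 - 3*m + 2) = (m - 2)*(m - 1)*(m - 2)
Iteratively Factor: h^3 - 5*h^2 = (h)*(h^2 - 5*h) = h^2*(h - 5)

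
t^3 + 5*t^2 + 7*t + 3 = (t + 1)^2*(t + 3)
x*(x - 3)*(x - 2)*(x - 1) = x^4 - 6*x^3 + 11*x^2 - 6*x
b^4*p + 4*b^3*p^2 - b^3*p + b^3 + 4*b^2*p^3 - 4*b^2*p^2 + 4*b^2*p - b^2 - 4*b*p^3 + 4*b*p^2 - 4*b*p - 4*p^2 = (b - 1)*(b + 2*p)^2*(b*p + 1)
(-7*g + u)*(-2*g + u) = 14*g^2 - 9*g*u + u^2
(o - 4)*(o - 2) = o^2 - 6*o + 8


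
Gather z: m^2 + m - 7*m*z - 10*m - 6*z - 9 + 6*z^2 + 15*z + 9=m^2 - 9*m + 6*z^2 + z*(9 - 7*m)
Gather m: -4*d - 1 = -4*d - 1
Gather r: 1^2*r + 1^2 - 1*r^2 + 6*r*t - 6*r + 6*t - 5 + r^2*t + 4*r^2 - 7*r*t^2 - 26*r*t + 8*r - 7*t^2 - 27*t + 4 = r^2*(t + 3) + r*(-7*t^2 - 20*t + 3) - 7*t^2 - 21*t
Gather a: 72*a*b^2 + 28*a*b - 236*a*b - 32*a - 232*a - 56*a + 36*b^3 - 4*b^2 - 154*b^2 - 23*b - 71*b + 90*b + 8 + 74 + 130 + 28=a*(72*b^2 - 208*b - 320) + 36*b^3 - 158*b^2 - 4*b + 240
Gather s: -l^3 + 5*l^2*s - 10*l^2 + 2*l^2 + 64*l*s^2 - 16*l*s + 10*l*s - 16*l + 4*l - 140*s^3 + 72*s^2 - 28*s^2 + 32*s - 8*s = -l^3 - 8*l^2 - 12*l - 140*s^3 + s^2*(64*l + 44) + s*(5*l^2 - 6*l + 24)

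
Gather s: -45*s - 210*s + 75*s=-180*s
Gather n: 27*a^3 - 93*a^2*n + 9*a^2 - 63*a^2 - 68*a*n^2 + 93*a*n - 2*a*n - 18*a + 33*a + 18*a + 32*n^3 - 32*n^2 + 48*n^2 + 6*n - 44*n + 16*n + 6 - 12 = 27*a^3 - 54*a^2 + 33*a + 32*n^3 + n^2*(16 - 68*a) + n*(-93*a^2 + 91*a - 22) - 6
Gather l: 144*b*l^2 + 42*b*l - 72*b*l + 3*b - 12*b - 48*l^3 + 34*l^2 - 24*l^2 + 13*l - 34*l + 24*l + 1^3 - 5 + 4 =-9*b - 48*l^3 + l^2*(144*b + 10) + l*(3 - 30*b)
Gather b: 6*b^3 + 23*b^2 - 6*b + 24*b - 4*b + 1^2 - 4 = 6*b^3 + 23*b^2 + 14*b - 3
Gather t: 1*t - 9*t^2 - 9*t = -9*t^2 - 8*t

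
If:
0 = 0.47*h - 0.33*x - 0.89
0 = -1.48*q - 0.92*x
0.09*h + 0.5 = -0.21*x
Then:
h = 0.17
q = 1.53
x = -2.45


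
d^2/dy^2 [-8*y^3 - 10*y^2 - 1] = -48*y - 20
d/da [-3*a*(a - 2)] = 6 - 6*a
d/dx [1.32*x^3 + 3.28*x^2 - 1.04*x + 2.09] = 3.96*x^2 + 6.56*x - 1.04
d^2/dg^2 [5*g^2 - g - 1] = 10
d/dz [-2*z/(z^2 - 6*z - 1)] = 2*(z^2 + 1)/(z^4 - 12*z^3 + 34*z^2 + 12*z + 1)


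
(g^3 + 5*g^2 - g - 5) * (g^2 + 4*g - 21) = g^5 + 9*g^4 - 2*g^3 - 114*g^2 + g + 105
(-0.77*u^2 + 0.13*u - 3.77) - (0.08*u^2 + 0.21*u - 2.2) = -0.85*u^2 - 0.08*u - 1.57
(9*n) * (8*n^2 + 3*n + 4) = 72*n^3 + 27*n^2 + 36*n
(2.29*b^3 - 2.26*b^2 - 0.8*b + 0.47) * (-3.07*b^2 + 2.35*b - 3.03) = -7.0303*b^5 + 12.3197*b^4 - 9.7937*b^3 + 3.5249*b^2 + 3.5285*b - 1.4241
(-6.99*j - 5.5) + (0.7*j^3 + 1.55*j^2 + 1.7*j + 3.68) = 0.7*j^3 + 1.55*j^2 - 5.29*j - 1.82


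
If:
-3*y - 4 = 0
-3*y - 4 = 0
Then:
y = -4/3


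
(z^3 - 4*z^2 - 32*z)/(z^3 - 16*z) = (z - 8)/(z - 4)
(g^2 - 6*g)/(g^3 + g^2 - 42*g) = 1/(g + 7)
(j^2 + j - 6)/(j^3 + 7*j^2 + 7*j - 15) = (j - 2)/(j^2 + 4*j - 5)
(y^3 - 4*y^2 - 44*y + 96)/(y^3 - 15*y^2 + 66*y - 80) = (y + 6)/(y - 5)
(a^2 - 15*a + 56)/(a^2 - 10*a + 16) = (a - 7)/(a - 2)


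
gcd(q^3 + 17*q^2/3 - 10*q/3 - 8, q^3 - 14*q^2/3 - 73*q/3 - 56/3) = q + 1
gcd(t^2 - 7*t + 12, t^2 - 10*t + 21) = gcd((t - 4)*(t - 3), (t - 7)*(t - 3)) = t - 3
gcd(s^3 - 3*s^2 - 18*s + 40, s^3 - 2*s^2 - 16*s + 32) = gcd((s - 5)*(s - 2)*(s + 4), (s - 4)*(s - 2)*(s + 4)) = s^2 + 2*s - 8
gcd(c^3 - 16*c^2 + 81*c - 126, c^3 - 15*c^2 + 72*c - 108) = c^2 - 9*c + 18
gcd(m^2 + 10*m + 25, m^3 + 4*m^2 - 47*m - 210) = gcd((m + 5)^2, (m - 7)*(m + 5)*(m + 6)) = m + 5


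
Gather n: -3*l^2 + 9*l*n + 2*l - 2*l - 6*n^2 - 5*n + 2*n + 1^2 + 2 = -3*l^2 - 6*n^2 + n*(9*l - 3) + 3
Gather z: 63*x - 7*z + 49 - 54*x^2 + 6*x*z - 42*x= -54*x^2 + 21*x + z*(6*x - 7) + 49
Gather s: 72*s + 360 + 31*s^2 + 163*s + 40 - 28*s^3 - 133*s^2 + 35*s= -28*s^3 - 102*s^2 + 270*s + 400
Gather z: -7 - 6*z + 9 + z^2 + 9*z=z^2 + 3*z + 2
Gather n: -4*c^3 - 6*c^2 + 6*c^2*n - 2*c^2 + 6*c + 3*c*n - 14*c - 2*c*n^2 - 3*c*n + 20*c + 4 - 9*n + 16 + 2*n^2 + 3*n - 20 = -4*c^3 - 8*c^2 + 12*c + n^2*(2 - 2*c) + n*(6*c^2 - 6)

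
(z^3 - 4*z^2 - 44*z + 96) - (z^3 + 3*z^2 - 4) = -7*z^2 - 44*z + 100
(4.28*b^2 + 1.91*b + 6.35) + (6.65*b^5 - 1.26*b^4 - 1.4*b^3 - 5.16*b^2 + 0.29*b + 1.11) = 6.65*b^5 - 1.26*b^4 - 1.4*b^3 - 0.88*b^2 + 2.2*b + 7.46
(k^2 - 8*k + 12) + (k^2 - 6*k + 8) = 2*k^2 - 14*k + 20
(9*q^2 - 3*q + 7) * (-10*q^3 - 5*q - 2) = -90*q^5 + 30*q^4 - 115*q^3 - 3*q^2 - 29*q - 14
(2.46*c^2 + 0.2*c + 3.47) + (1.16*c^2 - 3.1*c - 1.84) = 3.62*c^2 - 2.9*c + 1.63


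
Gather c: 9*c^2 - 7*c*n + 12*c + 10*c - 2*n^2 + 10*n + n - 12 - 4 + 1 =9*c^2 + c*(22 - 7*n) - 2*n^2 + 11*n - 15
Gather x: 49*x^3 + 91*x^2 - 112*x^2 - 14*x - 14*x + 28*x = 49*x^3 - 21*x^2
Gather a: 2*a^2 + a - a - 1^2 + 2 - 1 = 2*a^2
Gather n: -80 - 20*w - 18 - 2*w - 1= -22*w - 99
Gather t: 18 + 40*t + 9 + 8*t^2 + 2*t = 8*t^2 + 42*t + 27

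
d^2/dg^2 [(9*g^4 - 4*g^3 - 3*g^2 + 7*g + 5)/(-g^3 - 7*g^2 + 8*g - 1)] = 4*(-269*g^6 + 807*g^5 - 1023*g^4 + 136*g^3 - 393*g^2 + 507*g - 169)/(g^9 + 21*g^8 + 123*g^7 + 10*g^6 - 942*g^5 + 1443*g^4 - 845*g^3 + 213*g^2 - 24*g + 1)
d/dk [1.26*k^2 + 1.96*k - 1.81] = 2.52*k + 1.96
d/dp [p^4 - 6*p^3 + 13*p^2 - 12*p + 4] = 4*p^3 - 18*p^2 + 26*p - 12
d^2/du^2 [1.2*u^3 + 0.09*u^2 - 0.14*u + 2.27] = 7.2*u + 0.18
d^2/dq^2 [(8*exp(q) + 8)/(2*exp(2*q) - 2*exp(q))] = 4*(exp(3*q) + 5*exp(2*q) - 3*exp(q) + 1)*exp(-q)/(exp(3*q) - 3*exp(2*q) + 3*exp(q) - 1)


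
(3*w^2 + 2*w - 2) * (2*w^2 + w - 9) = 6*w^4 + 7*w^3 - 29*w^2 - 20*w + 18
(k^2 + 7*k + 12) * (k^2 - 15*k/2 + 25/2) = k^4 - k^3/2 - 28*k^2 - 5*k/2 + 150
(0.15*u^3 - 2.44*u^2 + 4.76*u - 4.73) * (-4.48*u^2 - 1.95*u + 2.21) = -0.672*u^5 + 10.6387*u^4 - 16.2353*u^3 + 6.51600000000001*u^2 + 19.7431*u - 10.4533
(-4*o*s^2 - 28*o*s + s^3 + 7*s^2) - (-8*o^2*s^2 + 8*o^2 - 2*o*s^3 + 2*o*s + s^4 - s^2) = 8*o^2*s^2 - 8*o^2 + 2*o*s^3 - 4*o*s^2 - 30*o*s - s^4 + s^3 + 8*s^2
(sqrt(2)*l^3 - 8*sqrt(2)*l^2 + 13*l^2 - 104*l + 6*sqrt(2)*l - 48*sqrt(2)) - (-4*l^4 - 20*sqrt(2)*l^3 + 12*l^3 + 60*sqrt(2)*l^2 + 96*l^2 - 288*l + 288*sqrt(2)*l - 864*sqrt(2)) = 4*l^4 - 12*l^3 + 21*sqrt(2)*l^3 - 68*sqrt(2)*l^2 - 83*l^2 - 282*sqrt(2)*l + 184*l + 816*sqrt(2)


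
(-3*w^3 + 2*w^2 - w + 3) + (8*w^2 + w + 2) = -3*w^3 + 10*w^2 + 5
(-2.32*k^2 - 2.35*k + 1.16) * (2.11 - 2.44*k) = 5.6608*k^3 + 0.838800000000001*k^2 - 7.7889*k + 2.4476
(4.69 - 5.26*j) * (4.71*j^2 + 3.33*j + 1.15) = -24.7746*j^3 + 4.5741*j^2 + 9.5687*j + 5.3935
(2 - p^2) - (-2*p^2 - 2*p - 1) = p^2 + 2*p + 3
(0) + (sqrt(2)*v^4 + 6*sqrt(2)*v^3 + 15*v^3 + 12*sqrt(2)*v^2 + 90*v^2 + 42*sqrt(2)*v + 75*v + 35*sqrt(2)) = sqrt(2)*v^4 + 6*sqrt(2)*v^3 + 15*v^3 + 12*sqrt(2)*v^2 + 90*v^2 + 42*sqrt(2)*v + 75*v + 35*sqrt(2)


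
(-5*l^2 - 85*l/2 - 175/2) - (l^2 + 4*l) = -6*l^2 - 93*l/2 - 175/2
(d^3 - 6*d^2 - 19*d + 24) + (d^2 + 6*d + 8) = d^3 - 5*d^2 - 13*d + 32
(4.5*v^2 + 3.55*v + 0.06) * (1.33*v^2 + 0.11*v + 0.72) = 5.985*v^4 + 5.2165*v^3 + 3.7103*v^2 + 2.5626*v + 0.0432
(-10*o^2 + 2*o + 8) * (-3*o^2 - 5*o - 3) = 30*o^4 + 44*o^3 - 4*o^2 - 46*o - 24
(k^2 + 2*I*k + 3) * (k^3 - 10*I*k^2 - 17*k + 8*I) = k^5 - 8*I*k^4 + 6*k^3 - 56*I*k^2 - 67*k + 24*I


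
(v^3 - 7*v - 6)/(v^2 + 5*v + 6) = (v^2 - 2*v - 3)/(v + 3)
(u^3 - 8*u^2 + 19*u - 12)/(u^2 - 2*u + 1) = (u^2 - 7*u + 12)/(u - 1)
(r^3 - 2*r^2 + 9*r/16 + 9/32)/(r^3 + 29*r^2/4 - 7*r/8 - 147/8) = (16*r^2 - 8*r - 3)/(4*(4*r^2 + 35*r + 49))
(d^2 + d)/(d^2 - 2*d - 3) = d/(d - 3)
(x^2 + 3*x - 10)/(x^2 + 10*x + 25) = (x - 2)/(x + 5)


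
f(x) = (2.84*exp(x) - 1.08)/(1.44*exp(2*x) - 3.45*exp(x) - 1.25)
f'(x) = (2.84*exp(x) - 1.08)*(-2.88*exp(2*x) + 3.45*exp(x))/(1.44*exp(2*x) - 3.45*exp(x) - 1.25)^2 + 2.84*exp(x)/(1.44*exp(2*x) - 3.45*exp(x) - 1.25) = (-4.0896*exp(2*x) + 3.1104*exp(x) - 7.276)*exp(x)/(2.0736*exp(4*x) - 9.936*exp(3*x) + 8.3025*exp(2*x) + 8.625*exp(x) + 1.5625)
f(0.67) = -1.79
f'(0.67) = -5.29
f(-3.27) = 0.70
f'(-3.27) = -0.14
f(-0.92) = -0.02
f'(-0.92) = -0.46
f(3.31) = 0.08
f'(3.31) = -0.08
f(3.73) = 0.05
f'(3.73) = -0.05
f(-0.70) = -0.13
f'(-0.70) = -0.49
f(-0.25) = -0.37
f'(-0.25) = -0.61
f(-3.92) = 0.78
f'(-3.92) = -0.08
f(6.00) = 0.00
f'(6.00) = 0.00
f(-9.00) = 0.86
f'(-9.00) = 0.00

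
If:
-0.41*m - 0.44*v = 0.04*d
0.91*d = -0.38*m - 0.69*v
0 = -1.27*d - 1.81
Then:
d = -1.43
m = -4.59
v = 4.41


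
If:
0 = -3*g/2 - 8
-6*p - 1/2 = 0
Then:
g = -16/3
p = -1/12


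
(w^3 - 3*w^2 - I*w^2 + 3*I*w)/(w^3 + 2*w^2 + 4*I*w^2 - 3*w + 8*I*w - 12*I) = w*(w^2 - w*(3 + I) + 3*I)/(w^3 + 2*w^2*(1 + 2*I) + w*(-3 + 8*I) - 12*I)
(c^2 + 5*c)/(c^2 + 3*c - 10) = c/(c - 2)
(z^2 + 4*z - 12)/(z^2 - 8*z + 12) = (z + 6)/(z - 6)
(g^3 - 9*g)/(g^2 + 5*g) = (g^2 - 9)/(g + 5)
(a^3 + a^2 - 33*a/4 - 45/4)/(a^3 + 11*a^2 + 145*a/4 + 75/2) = (2*a^2 - 3*a - 9)/(2*a^2 + 17*a + 30)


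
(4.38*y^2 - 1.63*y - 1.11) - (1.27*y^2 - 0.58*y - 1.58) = 3.11*y^2 - 1.05*y + 0.47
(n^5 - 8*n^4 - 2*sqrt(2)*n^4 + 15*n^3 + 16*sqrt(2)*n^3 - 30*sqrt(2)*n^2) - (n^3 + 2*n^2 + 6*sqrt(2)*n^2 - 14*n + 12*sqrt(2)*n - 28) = n^5 - 8*n^4 - 2*sqrt(2)*n^4 + 14*n^3 + 16*sqrt(2)*n^3 - 36*sqrt(2)*n^2 - 2*n^2 - 12*sqrt(2)*n + 14*n + 28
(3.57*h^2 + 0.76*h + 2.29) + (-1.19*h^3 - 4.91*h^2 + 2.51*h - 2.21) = -1.19*h^3 - 1.34*h^2 + 3.27*h + 0.0800000000000001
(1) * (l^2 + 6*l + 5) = l^2 + 6*l + 5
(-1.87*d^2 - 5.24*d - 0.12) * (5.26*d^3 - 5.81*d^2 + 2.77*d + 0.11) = -9.8362*d^5 - 16.6977*d^4 + 24.6333*d^3 - 14.0233*d^2 - 0.9088*d - 0.0132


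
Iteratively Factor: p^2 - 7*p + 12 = (p - 3)*(p - 4)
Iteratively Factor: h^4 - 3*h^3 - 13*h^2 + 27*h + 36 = (h + 3)*(h^3 - 6*h^2 + 5*h + 12) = (h - 3)*(h + 3)*(h^2 - 3*h - 4) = (h - 4)*(h - 3)*(h + 3)*(h + 1)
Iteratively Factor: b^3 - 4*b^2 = (b - 4)*(b^2) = b*(b - 4)*(b)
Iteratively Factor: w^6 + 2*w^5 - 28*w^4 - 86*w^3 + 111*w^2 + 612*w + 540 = (w + 3)*(w^5 - w^4 - 25*w^3 - 11*w^2 + 144*w + 180) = (w - 5)*(w + 3)*(w^4 + 4*w^3 - 5*w^2 - 36*w - 36) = (w - 5)*(w + 2)*(w + 3)*(w^3 + 2*w^2 - 9*w - 18) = (w - 5)*(w + 2)^2*(w + 3)*(w^2 - 9) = (w - 5)*(w + 2)^2*(w + 3)^2*(w - 3)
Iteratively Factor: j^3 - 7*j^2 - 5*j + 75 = (j + 3)*(j^2 - 10*j + 25) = (j - 5)*(j + 3)*(j - 5)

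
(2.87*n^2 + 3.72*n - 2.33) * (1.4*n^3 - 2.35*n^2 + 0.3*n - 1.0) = 4.018*n^5 - 1.5365*n^4 - 11.143*n^3 + 3.7215*n^2 - 4.419*n + 2.33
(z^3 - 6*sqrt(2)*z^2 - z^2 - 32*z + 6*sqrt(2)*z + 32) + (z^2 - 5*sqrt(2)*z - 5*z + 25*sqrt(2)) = z^3 - 6*sqrt(2)*z^2 - 37*z + sqrt(2)*z + 32 + 25*sqrt(2)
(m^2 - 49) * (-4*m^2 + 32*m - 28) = -4*m^4 + 32*m^3 + 168*m^2 - 1568*m + 1372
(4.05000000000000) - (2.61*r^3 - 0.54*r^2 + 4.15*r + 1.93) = -2.61*r^3 + 0.54*r^2 - 4.15*r + 2.12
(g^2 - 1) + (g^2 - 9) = 2*g^2 - 10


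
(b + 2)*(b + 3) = b^2 + 5*b + 6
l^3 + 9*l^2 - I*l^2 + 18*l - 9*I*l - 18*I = (l + 3)*(l + 6)*(l - I)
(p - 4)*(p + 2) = p^2 - 2*p - 8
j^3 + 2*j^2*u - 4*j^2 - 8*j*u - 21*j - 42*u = (j - 7)*(j + 3)*(j + 2*u)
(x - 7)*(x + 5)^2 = x^3 + 3*x^2 - 45*x - 175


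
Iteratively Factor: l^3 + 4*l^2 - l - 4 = (l - 1)*(l^2 + 5*l + 4) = (l - 1)*(l + 4)*(l + 1)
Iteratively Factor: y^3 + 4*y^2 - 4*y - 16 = (y - 2)*(y^2 + 6*y + 8) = (y - 2)*(y + 2)*(y + 4)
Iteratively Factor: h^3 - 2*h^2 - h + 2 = (h - 2)*(h^2 - 1) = (h - 2)*(h - 1)*(h + 1)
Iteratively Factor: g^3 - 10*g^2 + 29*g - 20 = (g - 1)*(g^2 - 9*g + 20) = (g - 5)*(g - 1)*(g - 4)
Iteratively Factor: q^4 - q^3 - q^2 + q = (q - 1)*(q^3 - q) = q*(q - 1)*(q^2 - 1) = q*(q - 1)*(q + 1)*(q - 1)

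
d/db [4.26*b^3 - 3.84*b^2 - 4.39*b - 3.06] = 12.78*b^2 - 7.68*b - 4.39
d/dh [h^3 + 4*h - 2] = 3*h^2 + 4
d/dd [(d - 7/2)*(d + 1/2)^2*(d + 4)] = 4*d^3 + 9*d^2/2 - 53*d/2 - 111/8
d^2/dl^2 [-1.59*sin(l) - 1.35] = 1.59*sin(l)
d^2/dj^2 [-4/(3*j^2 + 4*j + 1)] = 8*(9*j^2 + 12*j - 4*(3*j + 2)^2 + 3)/(3*j^2 + 4*j + 1)^3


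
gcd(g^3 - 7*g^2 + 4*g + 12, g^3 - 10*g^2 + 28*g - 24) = g^2 - 8*g + 12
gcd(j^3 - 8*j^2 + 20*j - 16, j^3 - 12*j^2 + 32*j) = j - 4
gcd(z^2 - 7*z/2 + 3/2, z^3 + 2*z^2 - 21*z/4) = 1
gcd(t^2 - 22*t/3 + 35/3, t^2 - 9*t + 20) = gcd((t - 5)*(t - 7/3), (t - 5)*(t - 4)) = t - 5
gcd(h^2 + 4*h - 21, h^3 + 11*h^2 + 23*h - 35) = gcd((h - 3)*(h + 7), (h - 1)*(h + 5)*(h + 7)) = h + 7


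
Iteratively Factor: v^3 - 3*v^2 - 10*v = (v - 5)*(v^2 + 2*v) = v*(v - 5)*(v + 2)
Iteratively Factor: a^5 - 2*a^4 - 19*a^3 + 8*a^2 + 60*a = (a - 2)*(a^4 - 19*a^2 - 30*a) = (a - 2)*(a + 3)*(a^3 - 3*a^2 - 10*a) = a*(a - 2)*(a + 3)*(a^2 - 3*a - 10) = a*(a - 2)*(a + 2)*(a + 3)*(a - 5)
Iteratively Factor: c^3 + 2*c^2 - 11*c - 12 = (c + 4)*(c^2 - 2*c - 3) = (c + 1)*(c + 4)*(c - 3)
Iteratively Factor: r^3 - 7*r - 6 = (r - 3)*(r^2 + 3*r + 2) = (r - 3)*(r + 1)*(r + 2)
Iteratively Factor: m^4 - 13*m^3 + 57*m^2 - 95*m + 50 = (m - 2)*(m^3 - 11*m^2 + 35*m - 25) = (m - 2)*(m - 1)*(m^2 - 10*m + 25) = (m - 5)*(m - 2)*(m - 1)*(m - 5)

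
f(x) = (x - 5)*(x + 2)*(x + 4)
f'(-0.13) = -22.21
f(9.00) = 572.00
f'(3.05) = 12.01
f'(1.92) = -7.10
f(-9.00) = -490.00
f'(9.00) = 239.00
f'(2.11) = -4.42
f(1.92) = -71.48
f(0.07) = -41.53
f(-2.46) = 5.28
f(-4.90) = -25.84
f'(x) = (x - 5)*(x + 2) + (x - 5)*(x + 4) + (x + 2)*(x + 4)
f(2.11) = -72.57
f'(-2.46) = -8.77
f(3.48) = -62.31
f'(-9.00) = 203.00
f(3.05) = -69.42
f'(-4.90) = 40.23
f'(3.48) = 21.29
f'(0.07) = -21.85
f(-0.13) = -37.13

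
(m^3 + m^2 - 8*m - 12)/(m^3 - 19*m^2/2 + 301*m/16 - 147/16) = 16*(m^3 + m^2 - 8*m - 12)/(16*m^3 - 152*m^2 + 301*m - 147)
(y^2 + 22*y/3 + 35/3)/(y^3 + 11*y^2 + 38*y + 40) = (y + 7/3)/(y^2 + 6*y + 8)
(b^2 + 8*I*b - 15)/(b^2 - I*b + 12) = (b + 5*I)/(b - 4*I)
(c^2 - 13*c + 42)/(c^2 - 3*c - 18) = (c - 7)/(c + 3)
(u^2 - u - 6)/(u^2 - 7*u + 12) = (u + 2)/(u - 4)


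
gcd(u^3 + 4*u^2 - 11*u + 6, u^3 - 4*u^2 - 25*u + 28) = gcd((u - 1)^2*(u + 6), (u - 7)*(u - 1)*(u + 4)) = u - 1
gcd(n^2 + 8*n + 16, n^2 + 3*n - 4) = n + 4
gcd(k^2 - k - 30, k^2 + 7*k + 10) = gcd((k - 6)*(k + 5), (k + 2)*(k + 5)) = k + 5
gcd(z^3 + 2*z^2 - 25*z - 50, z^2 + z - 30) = z - 5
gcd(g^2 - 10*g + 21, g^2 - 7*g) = g - 7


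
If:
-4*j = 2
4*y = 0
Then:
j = -1/2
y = 0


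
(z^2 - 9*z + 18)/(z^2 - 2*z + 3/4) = 4*(z^2 - 9*z + 18)/(4*z^2 - 8*z + 3)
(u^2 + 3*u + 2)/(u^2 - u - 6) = (u + 1)/(u - 3)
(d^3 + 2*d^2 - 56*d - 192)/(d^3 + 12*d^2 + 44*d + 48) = (d - 8)/(d + 2)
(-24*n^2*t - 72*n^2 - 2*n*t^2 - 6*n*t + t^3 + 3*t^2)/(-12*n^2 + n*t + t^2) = (-6*n*t - 18*n + t^2 + 3*t)/(-3*n + t)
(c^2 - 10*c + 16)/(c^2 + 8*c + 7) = (c^2 - 10*c + 16)/(c^2 + 8*c + 7)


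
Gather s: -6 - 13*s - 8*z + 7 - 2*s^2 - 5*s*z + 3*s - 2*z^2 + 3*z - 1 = -2*s^2 + s*(-5*z - 10) - 2*z^2 - 5*z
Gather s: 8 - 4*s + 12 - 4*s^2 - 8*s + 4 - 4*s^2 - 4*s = -8*s^2 - 16*s + 24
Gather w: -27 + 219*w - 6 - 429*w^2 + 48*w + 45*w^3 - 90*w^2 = 45*w^3 - 519*w^2 + 267*w - 33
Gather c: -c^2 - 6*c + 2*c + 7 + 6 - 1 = -c^2 - 4*c + 12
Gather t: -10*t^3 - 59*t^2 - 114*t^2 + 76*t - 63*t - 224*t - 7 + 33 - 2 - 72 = -10*t^3 - 173*t^2 - 211*t - 48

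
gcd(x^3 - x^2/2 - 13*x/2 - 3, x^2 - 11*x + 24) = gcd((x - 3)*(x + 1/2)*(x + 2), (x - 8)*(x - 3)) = x - 3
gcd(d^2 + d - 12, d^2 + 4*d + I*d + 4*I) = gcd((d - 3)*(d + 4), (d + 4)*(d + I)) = d + 4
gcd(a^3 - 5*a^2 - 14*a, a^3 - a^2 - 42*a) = a^2 - 7*a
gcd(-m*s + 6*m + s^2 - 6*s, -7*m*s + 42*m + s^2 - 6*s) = s - 6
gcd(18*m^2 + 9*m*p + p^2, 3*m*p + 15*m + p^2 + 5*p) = 3*m + p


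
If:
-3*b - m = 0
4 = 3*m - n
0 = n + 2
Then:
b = -2/9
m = 2/3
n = -2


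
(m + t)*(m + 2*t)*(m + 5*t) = m^3 + 8*m^2*t + 17*m*t^2 + 10*t^3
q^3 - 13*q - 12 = (q - 4)*(q + 1)*(q + 3)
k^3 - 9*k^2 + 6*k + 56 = (k - 7)*(k - 4)*(k + 2)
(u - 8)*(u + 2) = u^2 - 6*u - 16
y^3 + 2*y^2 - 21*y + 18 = (y - 3)*(y - 1)*(y + 6)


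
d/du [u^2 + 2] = 2*u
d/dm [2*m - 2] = 2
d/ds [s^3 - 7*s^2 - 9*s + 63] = 3*s^2 - 14*s - 9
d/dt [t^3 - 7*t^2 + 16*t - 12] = 3*t^2 - 14*t + 16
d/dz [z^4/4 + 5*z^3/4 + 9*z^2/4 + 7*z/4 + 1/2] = z^3 + 15*z^2/4 + 9*z/2 + 7/4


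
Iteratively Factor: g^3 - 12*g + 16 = (g + 4)*(g^2 - 4*g + 4) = (g - 2)*(g + 4)*(g - 2)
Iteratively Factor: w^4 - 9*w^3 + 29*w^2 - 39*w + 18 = (w - 3)*(w^3 - 6*w^2 + 11*w - 6) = (w - 3)*(w - 2)*(w^2 - 4*w + 3) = (w - 3)^2*(w - 2)*(w - 1)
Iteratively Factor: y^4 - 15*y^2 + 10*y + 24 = (y + 4)*(y^3 - 4*y^2 + y + 6) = (y + 1)*(y + 4)*(y^2 - 5*y + 6) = (y - 2)*(y + 1)*(y + 4)*(y - 3)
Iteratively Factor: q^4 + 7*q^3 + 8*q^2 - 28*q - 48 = (q + 2)*(q^3 + 5*q^2 - 2*q - 24) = (q + 2)*(q + 3)*(q^2 + 2*q - 8) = (q + 2)*(q + 3)*(q + 4)*(q - 2)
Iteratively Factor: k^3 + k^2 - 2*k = (k - 1)*(k^2 + 2*k) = k*(k - 1)*(k + 2)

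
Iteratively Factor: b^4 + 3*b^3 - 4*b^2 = (b + 4)*(b^3 - b^2) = (b - 1)*(b + 4)*(b^2) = b*(b - 1)*(b + 4)*(b)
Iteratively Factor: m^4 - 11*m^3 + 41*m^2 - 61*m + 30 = (m - 1)*(m^3 - 10*m^2 + 31*m - 30) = (m - 2)*(m - 1)*(m^2 - 8*m + 15) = (m - 3)*(m - 2)*(m - 1)*(m - 5)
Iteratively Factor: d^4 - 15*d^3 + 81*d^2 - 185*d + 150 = (d - 5)*(d^3 - 10*d^2 + 31*d - 30) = (d - 5)^2*(d^2 - 5*d + 6) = (d - 5)^2*(d - 3)*(d - 2)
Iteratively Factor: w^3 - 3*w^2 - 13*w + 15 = (w + 3)*(w^2 - 6*w + 5) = (w - 1)*(w + 3)*(w - 5)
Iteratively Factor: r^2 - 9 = (r + 3)*(r - 3)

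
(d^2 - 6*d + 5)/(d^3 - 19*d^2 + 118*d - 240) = (d - 1)/(d^2 - 14*d + 48)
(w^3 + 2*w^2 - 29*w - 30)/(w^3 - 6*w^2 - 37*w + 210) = (w + 1)/(w - 7)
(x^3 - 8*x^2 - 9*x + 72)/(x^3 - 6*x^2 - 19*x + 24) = (x - 3)/(x - 1)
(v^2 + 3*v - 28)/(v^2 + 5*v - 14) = (v - 4)/(v - 2)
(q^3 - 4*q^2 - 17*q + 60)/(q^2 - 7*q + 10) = (q^2 + q - 12)/(q - 2)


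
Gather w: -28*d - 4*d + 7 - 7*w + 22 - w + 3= -32*d - 8*w + 32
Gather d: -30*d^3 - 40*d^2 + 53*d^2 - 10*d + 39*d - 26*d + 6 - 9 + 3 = -30*d^3 + 13*d^2 + 3*d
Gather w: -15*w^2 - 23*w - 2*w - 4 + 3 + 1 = -15*w^2 - 25*w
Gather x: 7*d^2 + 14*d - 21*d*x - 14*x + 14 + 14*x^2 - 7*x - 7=7*d^2 + 14*d + 14*x^2 + x*(-21*d - 21) + 7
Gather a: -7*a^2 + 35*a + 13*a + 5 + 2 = -7*a^2 + 48*a + 7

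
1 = 1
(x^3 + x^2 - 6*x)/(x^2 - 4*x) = (x^2 + x - 6)/(x - 4)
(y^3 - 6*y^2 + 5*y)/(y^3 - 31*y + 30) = y/(y + 6)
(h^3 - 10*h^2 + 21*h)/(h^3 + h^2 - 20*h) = (h^2 - 10*h + 21)/(h^2 + h - 20)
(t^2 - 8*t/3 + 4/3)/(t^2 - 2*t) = (t - 2/3)/t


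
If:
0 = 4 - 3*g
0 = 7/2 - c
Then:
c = 7/2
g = 4/3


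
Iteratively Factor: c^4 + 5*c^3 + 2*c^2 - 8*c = (c - 1)*(c^3 + 6*c^2 + 8*c) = c*(c - 1)*(c^2 + 6*c + 8) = c*(c - 1)*(c + 4)*(c + 2)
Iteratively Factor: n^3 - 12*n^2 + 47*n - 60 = (n - 4)*(n^2 - 8*n + 15) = (n - 4)*(n - 3)*(n - 5)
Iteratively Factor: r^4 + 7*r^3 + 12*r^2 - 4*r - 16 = (r - 1)*(r^3 + 8*r^2 + 20*r + 16) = (r - 1)*(r + 2)*(r^2 + 6*r + 8) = (r - 1)*(r + 2)*(r + 4)*(r + 2)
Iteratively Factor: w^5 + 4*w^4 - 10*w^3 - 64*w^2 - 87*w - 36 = (w + 1)*(w^4 + 3*w^3 - 13*w^2 - 51*w - 36) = (w + 1)*(w + 3)*(w^3 - 13*w - 12) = (w + 1)^2*(w + 3)*(w^2 - w - 12) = (w + 1)^2*(w + 3)^2*(w - 4)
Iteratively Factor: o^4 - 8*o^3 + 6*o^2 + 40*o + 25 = (o + 1)*(o^3 - 9*o^2 + 15*o + 25) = (o - 5)*(o + 1)*(o^2 - 4*o - 5) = (o - 5)^2*(o + 1)*(o + 1)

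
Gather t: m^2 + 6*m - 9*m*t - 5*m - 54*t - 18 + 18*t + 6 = m^2 + m + t*(-9*m - 36) - 12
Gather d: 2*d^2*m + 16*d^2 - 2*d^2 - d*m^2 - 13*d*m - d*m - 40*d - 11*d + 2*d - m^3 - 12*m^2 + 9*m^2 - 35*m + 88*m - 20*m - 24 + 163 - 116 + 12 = d^2*(2*m + 14) + d*(-m^2 - 14*m - 49) - m^3 - 3*m^2 + 33*m + 35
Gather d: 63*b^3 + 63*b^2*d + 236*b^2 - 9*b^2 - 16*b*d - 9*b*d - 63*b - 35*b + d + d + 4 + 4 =63*b^3 + 227*b^2 - 98*b + d*(63*b^2 - 25*b + 2) + 8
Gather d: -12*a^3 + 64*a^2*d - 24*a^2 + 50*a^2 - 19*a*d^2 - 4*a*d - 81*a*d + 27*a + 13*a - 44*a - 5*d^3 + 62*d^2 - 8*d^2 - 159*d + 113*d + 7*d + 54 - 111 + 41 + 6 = -12*a^3 + 26*a^2 - 4*a - 5*d^3 + d^2*(54 - 19*a) + d*(64*a^2 - 85*a - 39) - 10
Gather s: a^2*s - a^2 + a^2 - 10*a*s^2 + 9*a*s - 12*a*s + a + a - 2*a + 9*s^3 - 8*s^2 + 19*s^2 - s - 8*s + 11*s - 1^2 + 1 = 9*s^3 + s^2*(11 - 10*a) + s*(a^2 - 3*a + 2)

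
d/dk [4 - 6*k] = -6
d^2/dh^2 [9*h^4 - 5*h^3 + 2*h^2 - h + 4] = 108*h^2 - 30*h + 4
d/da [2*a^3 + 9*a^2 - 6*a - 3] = 6*a^2 + 18*a - 6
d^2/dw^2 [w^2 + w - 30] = 2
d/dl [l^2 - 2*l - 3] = 2*l - 2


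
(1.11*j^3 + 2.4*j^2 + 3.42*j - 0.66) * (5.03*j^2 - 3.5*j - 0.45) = 5.5833*j^5 + 8.187*j^4 + 8.3031*j^3 - 16.3698*j^2 + 0.771*j + 0.297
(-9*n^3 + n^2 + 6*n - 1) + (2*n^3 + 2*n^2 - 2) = -7*n^3 + 3*n^2 + 6*n - 3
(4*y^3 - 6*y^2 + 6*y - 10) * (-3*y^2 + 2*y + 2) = -12*y^5 + 26*y^4 - 22*y^3 + 30*y^2 - 8*y - 20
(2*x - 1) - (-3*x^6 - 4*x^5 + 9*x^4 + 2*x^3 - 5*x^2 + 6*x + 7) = 3*x^6 + 4*x^5 - 9*x^4 - 2*x^3 + 5*x^2 - 4*x - 8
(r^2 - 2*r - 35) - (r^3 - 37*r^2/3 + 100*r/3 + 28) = -r^3 + 40*r^2/3 - 106*r/3 - 63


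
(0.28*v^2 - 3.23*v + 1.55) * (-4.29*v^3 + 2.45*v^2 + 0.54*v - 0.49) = -1.2012*v^5 + 14.5427*v^4 - 14.4118*v^3 + 1.9161*v^2 + 2.4197*v - 0.7595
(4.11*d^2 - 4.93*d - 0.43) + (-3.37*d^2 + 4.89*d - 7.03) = 0.74*d^2 - 0.04*d - 7.46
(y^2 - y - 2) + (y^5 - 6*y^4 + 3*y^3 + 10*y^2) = y^5 - 6*y^4 + 3*y^3 + 11*y^2 - y - 2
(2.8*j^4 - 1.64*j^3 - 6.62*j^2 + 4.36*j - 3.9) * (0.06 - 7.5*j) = -21.0*j^5 + 12.468*j^4 + 49.5516*j^3 - 33.0972*j^2 + 29.5116*j - 0.234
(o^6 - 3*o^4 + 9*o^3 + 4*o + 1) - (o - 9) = o^6 - 3*o^4 + 9*o^3 + 3*o + 10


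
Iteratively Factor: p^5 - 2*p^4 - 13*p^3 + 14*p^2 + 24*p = (p + 1)*(p^4 - 3*p^3 - 10*p^2 + 24*p) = p*(p + 1)*(p^3 - 3*p^2 - 10*p + 24) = p*(p + 1)*(p + 3)*(p^2 - 6*p + 8) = p*(p - 2)*(p + 1)*(p + 3)*(p - 4)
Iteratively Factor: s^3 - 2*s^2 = (s)*(s^2 - 2*s) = s*(s - 2)*(s)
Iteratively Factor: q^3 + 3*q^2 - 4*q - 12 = (q - 2)*(q^2 + 5*q + 6) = (q - 2)*(q + 2)*(q + 3)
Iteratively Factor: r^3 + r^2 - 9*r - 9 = (r - 3)*(r^2 + 4*r + 3) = (r - 3)*(r + 1)*(r + 3)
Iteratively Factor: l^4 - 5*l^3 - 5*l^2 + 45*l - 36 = (l - 1)*(l^3 - 4*l^2 - 9*l + 36) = (l - 4)*(l - 1)*(l^2 - 9) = (l - 4)*(l - 3)*(l - 1)*(l + 3)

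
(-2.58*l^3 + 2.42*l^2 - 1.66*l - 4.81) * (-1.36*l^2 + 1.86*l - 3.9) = 3.5088*l^5 - 8.09*l^4 + 16.8208*l^3 - 5.984*l^2 - 2.4726*l + 18.759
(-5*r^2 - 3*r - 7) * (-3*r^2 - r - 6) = 15*r^4 + 14*r^3 + 54*r^2 + 25*r + 42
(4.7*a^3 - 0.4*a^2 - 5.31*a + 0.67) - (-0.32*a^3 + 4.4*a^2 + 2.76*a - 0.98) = 5.02*a^3 - 4.8*a^2 - 8.07*a + 1.65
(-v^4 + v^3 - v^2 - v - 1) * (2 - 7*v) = 7*v^5 - 9*v^4 + 9*v^3 + 5*v^2 + 5*v - 2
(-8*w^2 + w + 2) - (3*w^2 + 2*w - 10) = -11*w^2 - w + 12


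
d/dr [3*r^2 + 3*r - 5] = 6*r + 3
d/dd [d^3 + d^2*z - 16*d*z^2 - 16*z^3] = 3*d^2 + 2*d*z - 16*z^2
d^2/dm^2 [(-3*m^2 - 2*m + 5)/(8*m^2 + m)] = 2*(-104*m^3 + 960*m^2 + 120*m + 5)/(m^3*(512*m^3 + 192*m^2 + 24*m + 1))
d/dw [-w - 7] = -1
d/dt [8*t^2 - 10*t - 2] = 16*t - 10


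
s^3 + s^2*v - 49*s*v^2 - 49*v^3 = (s - 7*v)*(s + v)*(s + 7*v)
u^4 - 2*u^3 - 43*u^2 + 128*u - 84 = (u - 6)*(u - 2)*(u - 1)*(u + 7)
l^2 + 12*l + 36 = (l + 6)^2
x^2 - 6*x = x*(x - 6)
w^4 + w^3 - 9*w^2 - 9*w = w*(w - 3)*(w + 1)*(w + 3)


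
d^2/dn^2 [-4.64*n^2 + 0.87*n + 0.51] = -9.28000000000000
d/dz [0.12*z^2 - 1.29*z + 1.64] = 0.24*z - 1.29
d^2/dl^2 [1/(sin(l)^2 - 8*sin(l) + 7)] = 2*(-2*sin(l)^3 + 10*sin(l)^2 - 5*sin(l) - 57)/((sin(l) - 7)^3*(sin(l) - 1)^2)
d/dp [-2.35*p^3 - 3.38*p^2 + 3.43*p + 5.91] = -7.05*p^2 - 6.76*p + 3.43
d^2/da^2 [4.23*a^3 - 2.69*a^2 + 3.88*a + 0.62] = 25.38*a - 5.38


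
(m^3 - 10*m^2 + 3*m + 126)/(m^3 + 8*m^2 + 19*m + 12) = (m^2 - 13*m + 42)/(m^2 + 5*m + 4)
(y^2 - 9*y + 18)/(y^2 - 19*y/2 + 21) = 2*(y - 3)/(2*y - 7)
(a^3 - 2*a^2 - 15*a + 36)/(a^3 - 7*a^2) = (a^3 - 2*a^2 - 15*a + 36)/(a^2*(a - 7))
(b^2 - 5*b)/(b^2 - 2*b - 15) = b/(b + 3)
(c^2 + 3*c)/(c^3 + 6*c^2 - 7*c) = (c + 3)/(c^2 + 6*c - 7)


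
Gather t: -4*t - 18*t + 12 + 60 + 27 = 99 - 22*t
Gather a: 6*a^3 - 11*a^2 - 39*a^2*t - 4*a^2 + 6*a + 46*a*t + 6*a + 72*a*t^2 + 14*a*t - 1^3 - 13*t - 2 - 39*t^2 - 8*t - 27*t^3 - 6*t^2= 6*a^3 + a^2*(-39*t - 15) + a*(72*t^2 + 60*t + 12) - 27*t^3 - 45*t^2 - 21*t - 3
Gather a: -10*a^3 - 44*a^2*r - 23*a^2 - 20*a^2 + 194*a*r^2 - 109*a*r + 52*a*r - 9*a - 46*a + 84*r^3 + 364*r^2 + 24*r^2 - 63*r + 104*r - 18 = -10*a^3 + a^2*(-44*r - 43) + a*(194*r^2 - 57*r - 55) + 84*r^3 + 388*r^2 + 41*r - 18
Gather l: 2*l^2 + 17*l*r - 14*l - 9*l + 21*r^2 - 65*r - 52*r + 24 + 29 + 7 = 2*l^2 + l*(17*r - 23) + 21*r^2 - 117*r + 60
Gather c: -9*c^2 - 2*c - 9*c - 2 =-9*c^2 - 11*c - 2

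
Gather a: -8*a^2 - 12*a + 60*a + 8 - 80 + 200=-8*a^2 + 48*a + 128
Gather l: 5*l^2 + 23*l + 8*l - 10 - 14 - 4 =5*l^2 + 31*l - 28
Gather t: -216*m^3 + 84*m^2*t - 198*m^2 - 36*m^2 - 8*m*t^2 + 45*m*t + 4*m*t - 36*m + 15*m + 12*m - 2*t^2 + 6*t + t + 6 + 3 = -216*m^3 - 234*m^2 - 9*m + t^2*(-8*m - 2) + t*(84*m^2 + 49*m + 7) + 9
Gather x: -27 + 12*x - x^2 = -x^2 + 12*x - 27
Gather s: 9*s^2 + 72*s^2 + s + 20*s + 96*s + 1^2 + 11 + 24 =81*s^2 + 117*s + 36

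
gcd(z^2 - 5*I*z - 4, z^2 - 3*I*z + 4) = z - 4*I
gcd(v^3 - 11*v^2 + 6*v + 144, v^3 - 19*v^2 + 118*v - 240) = v^2 - 14*v + 48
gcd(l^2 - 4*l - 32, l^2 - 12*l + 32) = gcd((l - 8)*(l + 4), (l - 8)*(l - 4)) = l - 8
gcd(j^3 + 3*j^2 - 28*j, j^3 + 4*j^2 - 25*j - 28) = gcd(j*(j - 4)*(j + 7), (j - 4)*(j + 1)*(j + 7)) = j^2 + 3*j - 28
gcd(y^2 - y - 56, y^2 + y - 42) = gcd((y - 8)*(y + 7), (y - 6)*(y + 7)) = y + 7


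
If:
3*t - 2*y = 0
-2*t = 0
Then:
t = 0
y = 0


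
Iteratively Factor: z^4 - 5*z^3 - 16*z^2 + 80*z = (z - 5)*(z^3 - 16*z) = (z - 5)*(z - 4)*(z^2 + 4*z) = z*(z - 5)*(z - 4)*(z + 4)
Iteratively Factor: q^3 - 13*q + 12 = (q + 4)*(q^2 - 4*q + 3) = (q - 3)*(q + 4)*(q - 1)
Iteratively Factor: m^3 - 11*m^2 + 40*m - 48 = (m - 4)*(m^2 - 7*m + 12) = (m - 4)*(m - 3)*(m - 4)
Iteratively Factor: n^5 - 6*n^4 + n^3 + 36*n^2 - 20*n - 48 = (n - 3)*(n^4 - 3*n^3 - 8*n^2 + 12*n + 16) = (n - 3)*(n + 1)*(n^3 - 4*n^2 - 4*n + 16) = (n - 3)*(n - 2)*(n + 1)*(n^2 - 2*n - 8) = (n - 4)*(n - 3)*(n - 2)*(n + 1)*(n + 2)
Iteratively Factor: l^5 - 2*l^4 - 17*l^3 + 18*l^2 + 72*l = (l)*(l^4 - 2*l^3 - 17*l^2 + 18*l + 72) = l*(l - 3)*(l^3 + l^2 - 14*l - 24) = l*(l - 4)*(l - 3)*(l^2 + 5*l + 6) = l*(l - 4)*(l - 3)*(l + 3)*(l + 2)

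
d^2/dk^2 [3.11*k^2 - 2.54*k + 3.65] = 6.22000000000000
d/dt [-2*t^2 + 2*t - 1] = 2 - 4*t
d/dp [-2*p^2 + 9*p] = 9 - 4*p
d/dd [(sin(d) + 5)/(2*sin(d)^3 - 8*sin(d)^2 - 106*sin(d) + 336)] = (-2*sin(d)^3 - 11*sin(d)^2 + 40*sin(d) + 433)*cos(d)/(2*(sin(d)^3 - 4*sin(d)^2 - 53*sin(d) + 168)^2)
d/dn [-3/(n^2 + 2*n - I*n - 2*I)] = 3*(2*n + 2 - I)/(n^2 + 2*n - I*n - 2*I)^2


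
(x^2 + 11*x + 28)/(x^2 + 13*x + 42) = (x + 4)/(x + 6)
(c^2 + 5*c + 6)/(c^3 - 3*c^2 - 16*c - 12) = (c + 3)/(c^2 - 5*c - 6)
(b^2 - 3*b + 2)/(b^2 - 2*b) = (b - 1)/b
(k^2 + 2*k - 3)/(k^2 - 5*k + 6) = (k^2 + 2*k - 3)/(k^2 - 5*k + 6)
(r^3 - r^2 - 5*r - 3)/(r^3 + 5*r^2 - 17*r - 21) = (r + 1)/(r + 7)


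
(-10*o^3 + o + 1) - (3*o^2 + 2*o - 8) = -10*o^3 - 3*o^2 - o + 9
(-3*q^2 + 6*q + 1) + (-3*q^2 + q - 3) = -6*q^2 + 7*q - 2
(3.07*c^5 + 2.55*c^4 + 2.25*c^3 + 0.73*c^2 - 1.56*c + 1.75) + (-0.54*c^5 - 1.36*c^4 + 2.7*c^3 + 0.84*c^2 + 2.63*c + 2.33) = 2.53*c^5 + 1.19*c^4 + 4.95*c^3 + 1.57*c^2 + 1.07*c + 4.08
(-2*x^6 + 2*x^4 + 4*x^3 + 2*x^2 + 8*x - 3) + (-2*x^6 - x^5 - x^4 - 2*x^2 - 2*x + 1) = -4*x^6 - x^5 + x^4 + 4*x^3 + 6*x - 2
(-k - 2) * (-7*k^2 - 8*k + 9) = 7*k^3 + 22*k^2 + 7*k - 18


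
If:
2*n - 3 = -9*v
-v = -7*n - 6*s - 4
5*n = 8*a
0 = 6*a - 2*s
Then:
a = -33/266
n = -132/665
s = -99/266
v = 251/665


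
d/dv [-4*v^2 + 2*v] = 2 - 8*v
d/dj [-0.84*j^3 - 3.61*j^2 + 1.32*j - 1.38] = -2.52*j^2 - 7.22*j + 1.32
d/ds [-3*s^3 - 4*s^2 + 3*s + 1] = -9*s^2 - 8*s + 3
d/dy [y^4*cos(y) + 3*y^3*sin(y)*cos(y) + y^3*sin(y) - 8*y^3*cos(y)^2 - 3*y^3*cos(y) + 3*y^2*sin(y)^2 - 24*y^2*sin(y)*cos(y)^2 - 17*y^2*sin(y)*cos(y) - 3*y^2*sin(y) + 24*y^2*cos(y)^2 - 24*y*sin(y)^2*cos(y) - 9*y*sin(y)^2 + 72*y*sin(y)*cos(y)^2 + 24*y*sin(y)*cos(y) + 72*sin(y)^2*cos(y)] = -y^4*sin(y) + 3*y^3*sin(y) + 8*y^3*sin(2*y) + 5*y^3*cos(y) + 3*y^3*cos(2*y) + 3*y^2*sin(y) - 33*y^2*sin(2*y)/2 - 18*y^2*cos(y) - 29*y^2*cos(2*y) - 18*y^2*cos(3*y) - 12*y^2 - 12*y*sin(y) - 26*y*sin(2*y) - 30*y*sin(3*y) + 18*y*cos(y) + 45*y*cos(2*y) + 54*y*cos(3*y) + 27*y + 12*sin(2*y) + 72*sin(3*y) - 6*cos(y) + 9*cos(2*y)/2 + 6*cos(3*y) - 9/2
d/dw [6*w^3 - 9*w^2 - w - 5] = 18*w^2 - 18*w - 1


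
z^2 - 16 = (z - 4)*(z + 4)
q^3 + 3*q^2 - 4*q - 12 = (q - 2)*(q + 2)*(q + 3)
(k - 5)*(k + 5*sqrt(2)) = k^2 - 5*k + 5*sqrt(2)*k - 25*sqrt(2)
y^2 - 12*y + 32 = (y - 8)*(y - 4)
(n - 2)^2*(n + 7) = n^3 + 3*n^2 - 24*n + 28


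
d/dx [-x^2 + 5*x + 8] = 5 - 2*x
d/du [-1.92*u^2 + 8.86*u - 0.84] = 8.86 - 3.84*u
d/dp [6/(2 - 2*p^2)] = 6*p/(p^2 - 1)^2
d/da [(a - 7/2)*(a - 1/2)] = 2*a - 4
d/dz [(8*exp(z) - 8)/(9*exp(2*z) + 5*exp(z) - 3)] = 8*((1 - exp(z))*(18*exp(z) + 5) + 9*exp(2*z) + 5*exp(z) - 3)*exp(z)/(9*exp(2*z) + 5*exp(z) - 3)^2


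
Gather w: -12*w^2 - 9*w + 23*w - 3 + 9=-12*w^2 + 14*w + 6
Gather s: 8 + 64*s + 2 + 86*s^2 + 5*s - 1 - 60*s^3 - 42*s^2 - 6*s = -60*s^3 + 44*s^2 + 63*s + 9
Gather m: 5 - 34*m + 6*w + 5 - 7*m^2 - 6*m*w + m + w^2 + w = -7*m^2 + m*(-6*w - 33) + w^2 + 7*w + 10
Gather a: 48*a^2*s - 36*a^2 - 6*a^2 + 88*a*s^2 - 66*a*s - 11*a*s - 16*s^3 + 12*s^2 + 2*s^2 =a^2*(48*s - 42) + a*(88*s^2 - 77*s) - 16*s^3 + 14*s^2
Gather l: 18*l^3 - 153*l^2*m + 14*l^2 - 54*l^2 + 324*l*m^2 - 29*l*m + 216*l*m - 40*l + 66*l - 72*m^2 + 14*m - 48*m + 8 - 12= 18*l^3 + l^2*(-153*m - 40) + l*(324*m^2 + 187*m + 26) - 72*m^2 - 34*m - 4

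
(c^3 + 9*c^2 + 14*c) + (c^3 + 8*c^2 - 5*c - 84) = 2*c^3 + 17*c^2 + 9*c - 84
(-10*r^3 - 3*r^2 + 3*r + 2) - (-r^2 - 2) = -10*r^3 - 2*r^2 + 3*r + 4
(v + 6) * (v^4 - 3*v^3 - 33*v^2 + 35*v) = v^5 + 3*v^4 - 51*v^3 - 163*v^2 + 210*v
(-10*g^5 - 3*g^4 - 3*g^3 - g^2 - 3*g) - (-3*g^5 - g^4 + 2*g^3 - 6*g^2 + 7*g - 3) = -7*g^5 - 2*g^4 - 5*g^3 + 5*g^2 - 10*g + 3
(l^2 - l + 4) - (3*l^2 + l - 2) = -2*l^2 - 2*l + 6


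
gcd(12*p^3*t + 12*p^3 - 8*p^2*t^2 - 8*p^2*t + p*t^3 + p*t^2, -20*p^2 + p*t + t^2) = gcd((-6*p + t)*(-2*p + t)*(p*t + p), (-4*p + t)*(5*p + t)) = 1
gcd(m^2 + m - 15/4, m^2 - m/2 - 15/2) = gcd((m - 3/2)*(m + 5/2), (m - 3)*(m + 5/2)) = m + 5/2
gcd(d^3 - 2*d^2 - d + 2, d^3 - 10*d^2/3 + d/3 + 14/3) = d^2 - d - 2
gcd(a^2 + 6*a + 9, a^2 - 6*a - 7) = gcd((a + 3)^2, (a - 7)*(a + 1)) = 1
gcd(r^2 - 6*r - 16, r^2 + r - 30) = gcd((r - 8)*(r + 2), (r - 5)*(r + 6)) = 1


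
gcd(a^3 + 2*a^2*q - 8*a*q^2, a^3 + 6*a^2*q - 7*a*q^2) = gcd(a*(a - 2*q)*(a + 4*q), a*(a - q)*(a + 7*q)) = a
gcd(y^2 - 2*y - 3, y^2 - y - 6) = y - 3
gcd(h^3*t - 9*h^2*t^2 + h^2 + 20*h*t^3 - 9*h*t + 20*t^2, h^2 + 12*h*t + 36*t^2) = 1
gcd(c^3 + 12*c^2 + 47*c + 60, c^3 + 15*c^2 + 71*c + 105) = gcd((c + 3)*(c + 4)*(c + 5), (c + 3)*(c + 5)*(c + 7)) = c^2 + 8*c + 15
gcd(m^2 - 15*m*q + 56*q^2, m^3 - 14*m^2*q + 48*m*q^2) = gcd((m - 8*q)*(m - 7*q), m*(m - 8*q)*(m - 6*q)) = -m + 8*q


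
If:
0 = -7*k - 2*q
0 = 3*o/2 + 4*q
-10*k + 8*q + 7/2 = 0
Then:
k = 7/76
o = 49/57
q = -49/152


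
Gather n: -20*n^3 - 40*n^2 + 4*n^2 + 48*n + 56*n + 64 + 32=-20*n^3 - 36*n^2 + 104*n + 96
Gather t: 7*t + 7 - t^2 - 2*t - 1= -t^2 + 5*t + 6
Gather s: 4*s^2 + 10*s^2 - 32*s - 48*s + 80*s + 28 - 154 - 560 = 14*s^2 - 686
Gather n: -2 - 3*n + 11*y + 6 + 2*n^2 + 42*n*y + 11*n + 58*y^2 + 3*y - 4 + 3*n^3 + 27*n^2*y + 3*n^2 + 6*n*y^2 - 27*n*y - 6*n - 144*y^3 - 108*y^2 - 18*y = 3*n^3 + n^2*(27*y + 5) + n*(6*y^2 + 15*y + 2) - 144*y^3 - 50*y^2 - 4*y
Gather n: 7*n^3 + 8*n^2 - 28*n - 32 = 7*n^3 + 8*n^2 - 28*n - 32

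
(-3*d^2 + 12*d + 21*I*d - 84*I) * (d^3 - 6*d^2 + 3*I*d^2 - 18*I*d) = -3*d^5 + 30*d^4 + 12*I*d^4 - 135*d^3 - 120*I*d^3 + 630*d^2 + 288*I*d^2 - 1512*d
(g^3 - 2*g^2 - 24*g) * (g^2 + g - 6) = g^5 - g^4 - 32*g^3 - 12*g^2 + 144*g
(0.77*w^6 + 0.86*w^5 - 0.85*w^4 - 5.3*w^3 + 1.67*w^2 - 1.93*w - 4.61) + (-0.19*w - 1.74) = 0.77*w^6 + 0.86*w^5 - 0.85*w^4 - 5.3*w^3 + 1.67*w^2 - 2.12*w - 6.35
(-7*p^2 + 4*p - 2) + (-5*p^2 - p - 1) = -12*p^2 + 3*p - 3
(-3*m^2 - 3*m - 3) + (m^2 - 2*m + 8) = -2*m^2 - 5*m + 5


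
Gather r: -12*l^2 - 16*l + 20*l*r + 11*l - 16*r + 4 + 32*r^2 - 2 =-12*l^2 - 5*l + 32*r^2 + r*(20*l - 16) + 2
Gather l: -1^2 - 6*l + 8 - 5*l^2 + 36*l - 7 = -5*l^2 + 30*l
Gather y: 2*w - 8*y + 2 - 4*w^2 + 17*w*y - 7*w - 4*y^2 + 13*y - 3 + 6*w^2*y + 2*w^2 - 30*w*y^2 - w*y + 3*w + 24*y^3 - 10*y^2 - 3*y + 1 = -2*w^2 - 2*w + 24*y^3 + y^2*(-30*w - 14) + y*(6*w^2 + 16*w + 2)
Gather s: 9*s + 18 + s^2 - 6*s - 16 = s^2 + 3*s + 2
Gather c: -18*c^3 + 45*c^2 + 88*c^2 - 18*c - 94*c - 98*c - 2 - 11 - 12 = -18*c^3 + 133*c^2 - 210*c - 25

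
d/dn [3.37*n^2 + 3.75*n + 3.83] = 6.74*n + 3.75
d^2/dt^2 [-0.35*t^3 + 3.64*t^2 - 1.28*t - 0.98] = 7.28 - 2.1*t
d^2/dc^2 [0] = 0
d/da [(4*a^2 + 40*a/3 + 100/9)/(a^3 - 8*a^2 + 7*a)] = 4*(-9*a^4 - 60*a^3 + 228*a^2 + 400*a - 175)/(9*a^2*(a^4 - 16*a^3 + 78*a^2 - 112*a + 49))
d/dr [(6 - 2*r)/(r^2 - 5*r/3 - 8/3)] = 6*(3*r^2 - 18*r + 23)/(9*r^4 - 30*r^3 - 23*r^2 + 80*r + 64)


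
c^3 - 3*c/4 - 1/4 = (c - 1)*(c + 1/2)^2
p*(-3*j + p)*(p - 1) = -3*j*p^2 + 3*j*p + p^3 - p^2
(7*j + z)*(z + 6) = 7*j*z + 42*j + z^2 + 6*z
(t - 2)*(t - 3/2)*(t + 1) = t^3 - 5*t^2/2 - t/2 + 3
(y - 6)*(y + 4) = y^2 - 2*y - 24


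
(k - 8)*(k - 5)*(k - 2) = k^3 - 15*k^2 + 66*k - 80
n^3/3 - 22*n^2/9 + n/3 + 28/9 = (n/3 + 1/3)*(n - 7)*(n - 4/3)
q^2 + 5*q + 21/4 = (q + 3/2)*(q + 7/2)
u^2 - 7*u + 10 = (u - 5)*(u - 2)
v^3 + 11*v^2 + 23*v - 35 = (v - 1)*(v + 5)*(v + 7)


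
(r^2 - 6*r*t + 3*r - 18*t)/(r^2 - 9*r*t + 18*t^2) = (r + 3)/(r - 3*t)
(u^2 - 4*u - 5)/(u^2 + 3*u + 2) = (u - 5)/(u + 2)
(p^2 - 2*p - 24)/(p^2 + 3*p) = (p^2 - 2*p - 24)/(p*(p + 3))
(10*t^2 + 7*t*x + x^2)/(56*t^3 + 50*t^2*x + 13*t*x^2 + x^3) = (5*t + x)/(28*t^2 + 11*t*x + x^2)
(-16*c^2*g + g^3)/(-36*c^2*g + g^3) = (16*c^2 - g^2)/(36*c^2 - g^2)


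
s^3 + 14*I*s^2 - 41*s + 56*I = (s - I)*(s + 7*I)*(s + 8*I)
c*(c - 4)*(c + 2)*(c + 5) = c^4 + 3*c^3 - 18*c^2 - 40*c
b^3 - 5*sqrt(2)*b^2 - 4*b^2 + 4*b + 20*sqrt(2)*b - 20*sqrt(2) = (b - 2)^2*(b - 5*sqrt(2))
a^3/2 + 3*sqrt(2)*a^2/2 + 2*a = a*(a/2 + sqrt(2))*(a + sqrt(2))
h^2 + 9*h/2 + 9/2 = (h + 3/2)*(h + 3)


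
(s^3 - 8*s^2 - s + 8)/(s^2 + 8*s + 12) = (s^3 - 8*s^2 - s + 8)/(s^2 + 8*s + 12)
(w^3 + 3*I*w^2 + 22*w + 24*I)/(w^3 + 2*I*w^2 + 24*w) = (w + I)/w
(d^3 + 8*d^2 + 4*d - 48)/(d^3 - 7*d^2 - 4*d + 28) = (d^2 + 10*d + 24)/(d^2 - 5*d - 14)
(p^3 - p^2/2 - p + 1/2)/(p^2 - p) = p + 1/2 - 1/(2*p)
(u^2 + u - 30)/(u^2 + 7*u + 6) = (u - 5)/(u + 1)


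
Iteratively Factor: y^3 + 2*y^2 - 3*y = (y)*(y^2 + 2*y - 3) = y*(y - 1)*(y + 3)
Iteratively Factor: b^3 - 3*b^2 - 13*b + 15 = (b - 1)*(b^2 - 2*b - 15) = (b - 1)*(b + 3)*(b - 5)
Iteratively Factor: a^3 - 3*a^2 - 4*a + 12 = (a - 3)*(a^2 - 4) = (a - 3)*(a + 2)*(a - 2)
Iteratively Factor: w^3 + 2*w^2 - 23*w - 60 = (w + 3)*(w^2 - w - 20) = (w + 3)*(w + 4)*(w - 5)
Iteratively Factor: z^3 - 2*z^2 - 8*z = (z - 4)*(z^2 + 2*z) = (z - 4)*(z + 2)*(z)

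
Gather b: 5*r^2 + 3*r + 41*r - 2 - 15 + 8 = 5*r^2 + 44*r - 9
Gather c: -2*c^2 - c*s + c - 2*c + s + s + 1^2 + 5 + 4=-2*c^2 + c*(-s - 1) + 2*s + 10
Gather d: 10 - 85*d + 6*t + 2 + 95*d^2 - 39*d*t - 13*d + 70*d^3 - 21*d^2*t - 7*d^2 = 70*d^3 + d^2*(88 - 21*t) + d*(-39*t - 98) + 6*t + 12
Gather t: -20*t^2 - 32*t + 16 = -20*t^2 - 32*t + 16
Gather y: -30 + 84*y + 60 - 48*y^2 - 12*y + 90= -48*y^2 + 72*y + 120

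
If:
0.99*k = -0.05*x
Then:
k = -0.0505050505050505*x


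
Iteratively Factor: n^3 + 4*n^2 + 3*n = (n + 1)*(n^2 + 3*n) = n*(n + 1)*(n + 3)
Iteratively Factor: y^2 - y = (y - 1)*(y)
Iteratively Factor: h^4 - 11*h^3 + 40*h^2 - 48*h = (h - 4)*(h^3 - 7*h^2 + 12*h) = h*(h - 4)*(h^2 - 7*h + 12) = h*(h - 4)^2*(h - 3)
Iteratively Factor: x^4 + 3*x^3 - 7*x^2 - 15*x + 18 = (x + 3)*(x^3 - 7*x + 6) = (x - 2)*(x + 3)*(x^2 + 2*x - 3) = (x - 2)*(x - 1)*(x + 3)*(x + 3)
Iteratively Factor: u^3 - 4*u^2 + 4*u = (u - 2)*(u^2 - 2*u) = u*(u - 2)*(u - 2)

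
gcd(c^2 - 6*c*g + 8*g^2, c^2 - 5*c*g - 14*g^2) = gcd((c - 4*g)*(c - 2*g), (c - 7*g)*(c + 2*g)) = 1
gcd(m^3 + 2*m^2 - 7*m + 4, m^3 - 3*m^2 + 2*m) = m - 1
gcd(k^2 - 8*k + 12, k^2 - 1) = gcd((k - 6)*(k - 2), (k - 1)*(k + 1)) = 1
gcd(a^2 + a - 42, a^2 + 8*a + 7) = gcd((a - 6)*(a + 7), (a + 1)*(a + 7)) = a + 7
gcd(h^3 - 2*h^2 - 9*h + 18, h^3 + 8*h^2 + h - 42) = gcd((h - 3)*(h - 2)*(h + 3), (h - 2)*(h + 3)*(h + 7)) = h^2 + h - 6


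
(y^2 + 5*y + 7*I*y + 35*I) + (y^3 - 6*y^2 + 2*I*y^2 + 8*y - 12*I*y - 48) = y^3 - 5*y^2 + 2*I*y^2 + 13*y - 5*I*y - 48 + 35*I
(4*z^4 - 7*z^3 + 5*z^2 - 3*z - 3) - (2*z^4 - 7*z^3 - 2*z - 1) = 2*z^4 + 5*z^2 - z - 2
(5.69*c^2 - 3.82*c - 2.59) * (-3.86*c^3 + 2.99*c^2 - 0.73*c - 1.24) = -21.9634*c^5 + 31.7583*c^4 - 5.5781*c^3 - 12.0111*c^2 + 6.6275*c + 3.2116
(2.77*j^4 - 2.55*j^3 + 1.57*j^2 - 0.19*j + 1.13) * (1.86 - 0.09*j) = -0.2493*j^5 + 5.3817*j^4 - 4.8843*j^3 + 2.9373*j^2 - 0.4551*j + 2.1018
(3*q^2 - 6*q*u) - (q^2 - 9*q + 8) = 2*q^2 - 6*q*u + 9*q - 8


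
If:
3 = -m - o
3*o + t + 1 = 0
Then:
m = t/3 - 8/3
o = -t/3 - 1/3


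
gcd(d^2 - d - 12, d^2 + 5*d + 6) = d + 3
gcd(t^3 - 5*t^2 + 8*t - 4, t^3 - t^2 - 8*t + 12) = t^2 - 4*t + 4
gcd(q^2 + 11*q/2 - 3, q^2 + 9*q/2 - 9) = q + 6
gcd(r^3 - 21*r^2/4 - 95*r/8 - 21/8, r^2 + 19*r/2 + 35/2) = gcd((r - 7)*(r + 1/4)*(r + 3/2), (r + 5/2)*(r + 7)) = 1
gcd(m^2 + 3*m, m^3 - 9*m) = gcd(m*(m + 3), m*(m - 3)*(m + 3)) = m^2 + 3*m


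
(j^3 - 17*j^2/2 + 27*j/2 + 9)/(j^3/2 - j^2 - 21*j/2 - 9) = (2*j^2 - 5*j - 3)/(j^2 + 4*j + 3)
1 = 1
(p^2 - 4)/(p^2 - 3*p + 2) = (p + 2)/(p - 1)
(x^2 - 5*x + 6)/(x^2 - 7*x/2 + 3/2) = 2*(x - 2)/(2*x - 1)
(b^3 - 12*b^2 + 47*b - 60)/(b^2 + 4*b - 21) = (b^2 - 9*b + 20)/(b + 7)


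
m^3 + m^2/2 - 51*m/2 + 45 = (m - 3)*(m - 5/2)*(m + 6)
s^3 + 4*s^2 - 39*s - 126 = (s - 6)*(s + 3)*(s + 7)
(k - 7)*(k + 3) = k^2 - 4*k - 21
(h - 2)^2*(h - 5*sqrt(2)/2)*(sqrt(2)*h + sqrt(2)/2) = sqrt(2)*h^4 - 5*h^3 - 7*sqrt(2)*h^3/2 + 2*sqrt(2)*h^2 + 35*h^2/2 - 10*h + 2*sqrt(2)*h - 10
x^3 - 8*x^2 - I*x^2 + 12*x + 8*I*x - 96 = (x - 8)*(x - 4*I)*(x + 3*I)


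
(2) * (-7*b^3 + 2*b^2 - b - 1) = -14*b^3 + 4*b^2 - 2*b - 2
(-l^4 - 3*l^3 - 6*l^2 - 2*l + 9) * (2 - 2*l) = 2*l^5 + 4*l^4 + 6*l^3 - 8*l^2 - 22*l + 18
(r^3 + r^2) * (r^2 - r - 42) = r^5 - 43*r^3 - 42*r^2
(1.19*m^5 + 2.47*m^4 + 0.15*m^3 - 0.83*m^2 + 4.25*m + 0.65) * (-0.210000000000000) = -0.2499*m^5 - 0.5187*m^4 - 0.0315*m^3 + 0.1743*m^2 - 0.8925*m - 0.1365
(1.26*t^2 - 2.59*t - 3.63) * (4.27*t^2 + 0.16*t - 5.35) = 5.3802*t^4 - 10.8577*t^3 - 22.6555*t^2 + 13.2757*t + 19.4205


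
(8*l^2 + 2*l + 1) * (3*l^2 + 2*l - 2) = 24*l^4 + 22*l^3 - 9*l^2 - 2*l - 2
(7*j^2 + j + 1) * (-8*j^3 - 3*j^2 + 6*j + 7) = -56*j^5 - 29*j^4 + 31*j^3 + 52*j^2 + 13*j + 7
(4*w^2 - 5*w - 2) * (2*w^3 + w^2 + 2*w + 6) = 8*w^5 - 6*w^4 - w^3 + 12*w^2 - 34*w - 12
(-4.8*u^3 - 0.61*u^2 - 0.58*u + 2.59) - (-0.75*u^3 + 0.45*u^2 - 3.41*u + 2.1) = -4.05*u^3 - 1.06*u^2 + 2.83*u + 0.49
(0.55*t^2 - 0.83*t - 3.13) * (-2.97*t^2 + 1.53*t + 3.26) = -1.6335*t^4 + 3.3066*t^3 + 9.8192*t^2 - 7.4947*t - 10.2038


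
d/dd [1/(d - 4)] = -1/(d - 4)^2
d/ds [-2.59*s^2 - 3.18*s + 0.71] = -5.18*s - 3.18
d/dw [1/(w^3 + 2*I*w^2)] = (-3*w - 4*I)/(w^3*(w + 2*I)^2)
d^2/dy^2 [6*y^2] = 12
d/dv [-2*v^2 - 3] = -4*v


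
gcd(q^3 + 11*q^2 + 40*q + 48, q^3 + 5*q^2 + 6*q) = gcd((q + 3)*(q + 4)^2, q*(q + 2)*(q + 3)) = q + 3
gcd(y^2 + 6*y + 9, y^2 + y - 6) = y + 3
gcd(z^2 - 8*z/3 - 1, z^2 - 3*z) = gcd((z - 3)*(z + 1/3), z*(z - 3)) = z - 3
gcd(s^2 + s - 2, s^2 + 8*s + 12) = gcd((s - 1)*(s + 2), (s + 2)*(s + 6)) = s + 2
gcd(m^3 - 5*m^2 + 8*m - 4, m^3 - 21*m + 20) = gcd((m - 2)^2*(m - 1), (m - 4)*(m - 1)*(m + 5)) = m - 1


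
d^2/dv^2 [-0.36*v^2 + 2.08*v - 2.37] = -0.720000000000000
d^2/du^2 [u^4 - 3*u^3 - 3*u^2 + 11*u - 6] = 12*u^2 - 18*u - 6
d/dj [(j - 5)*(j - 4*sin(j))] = j + (5 - j)*(4*cos(j) - 1) - 4*sin(j)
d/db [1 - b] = -1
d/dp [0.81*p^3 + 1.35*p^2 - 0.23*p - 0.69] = 2.43*p^2 + 2.7*p - 0.23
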